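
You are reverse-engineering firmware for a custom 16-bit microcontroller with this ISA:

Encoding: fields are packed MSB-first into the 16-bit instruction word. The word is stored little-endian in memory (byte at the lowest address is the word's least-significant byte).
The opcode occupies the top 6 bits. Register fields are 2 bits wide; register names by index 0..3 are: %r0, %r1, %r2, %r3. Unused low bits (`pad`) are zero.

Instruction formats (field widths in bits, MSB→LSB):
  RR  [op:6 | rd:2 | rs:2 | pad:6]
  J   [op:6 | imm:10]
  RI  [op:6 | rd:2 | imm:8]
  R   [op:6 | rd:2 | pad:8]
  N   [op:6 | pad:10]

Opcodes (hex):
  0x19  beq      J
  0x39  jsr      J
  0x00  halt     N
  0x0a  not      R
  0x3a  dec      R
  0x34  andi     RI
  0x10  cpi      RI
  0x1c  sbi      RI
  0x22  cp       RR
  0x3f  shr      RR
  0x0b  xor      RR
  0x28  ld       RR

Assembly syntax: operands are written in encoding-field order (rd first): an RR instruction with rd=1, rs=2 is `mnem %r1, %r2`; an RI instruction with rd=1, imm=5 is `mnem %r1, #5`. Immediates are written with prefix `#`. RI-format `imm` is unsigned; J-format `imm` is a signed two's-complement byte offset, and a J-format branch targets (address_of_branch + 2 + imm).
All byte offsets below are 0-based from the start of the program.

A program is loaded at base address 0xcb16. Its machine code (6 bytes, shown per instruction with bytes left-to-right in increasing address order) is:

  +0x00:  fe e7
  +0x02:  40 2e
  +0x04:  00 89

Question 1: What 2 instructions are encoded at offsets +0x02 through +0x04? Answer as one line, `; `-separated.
[02] 40 2e → 0x2e40
  top 6b → 0xb → xor [RR]
  [9:8] rd=2 = %r2
  [7:6] rs=1 = %r1
[04] 00 89 → 0x8900
  top 6b → 0x22 → cp [RR]
  [9:8] rd=1 = %r1
  [7:6] rs=0 = %r0

xor %r2, %r1; cp %r1, %r0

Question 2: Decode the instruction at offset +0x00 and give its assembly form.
jsr #-2

off 0x00: read fe e7 as little → 0xe7fe
  opcode bits[15:10]=0x39: jsr/J
  imm@[9:0]=0x3fe (s10→-2) ⇒ #-2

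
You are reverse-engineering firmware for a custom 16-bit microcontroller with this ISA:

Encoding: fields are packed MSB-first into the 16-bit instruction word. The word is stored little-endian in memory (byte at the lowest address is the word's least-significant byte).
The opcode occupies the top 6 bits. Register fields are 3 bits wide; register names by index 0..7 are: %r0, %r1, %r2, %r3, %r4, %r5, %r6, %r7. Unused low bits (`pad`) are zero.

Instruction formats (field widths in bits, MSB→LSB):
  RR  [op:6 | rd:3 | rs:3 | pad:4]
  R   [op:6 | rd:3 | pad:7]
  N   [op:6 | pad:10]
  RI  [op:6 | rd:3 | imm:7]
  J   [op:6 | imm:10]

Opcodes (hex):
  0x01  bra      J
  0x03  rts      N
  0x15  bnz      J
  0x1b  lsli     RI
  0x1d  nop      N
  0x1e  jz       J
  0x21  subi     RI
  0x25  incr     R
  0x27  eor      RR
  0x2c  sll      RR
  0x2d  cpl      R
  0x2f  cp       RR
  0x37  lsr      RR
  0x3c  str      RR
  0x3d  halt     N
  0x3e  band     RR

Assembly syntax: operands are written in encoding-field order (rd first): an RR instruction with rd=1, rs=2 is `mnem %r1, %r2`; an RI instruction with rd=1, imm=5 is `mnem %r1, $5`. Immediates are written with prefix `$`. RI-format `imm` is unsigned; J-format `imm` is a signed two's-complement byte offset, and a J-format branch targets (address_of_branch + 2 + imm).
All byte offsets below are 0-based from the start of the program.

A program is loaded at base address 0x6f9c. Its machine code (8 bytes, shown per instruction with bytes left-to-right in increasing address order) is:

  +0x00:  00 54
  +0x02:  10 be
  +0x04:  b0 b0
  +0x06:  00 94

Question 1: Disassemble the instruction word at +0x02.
cp %r4, %r1

off 0x02: read 10 be as little → 0xbe10
  opcode bits[15:10]=0x2f: cp/RR
  [9:7] rd=4 = %r4
  [6:4] rs=1 = %r1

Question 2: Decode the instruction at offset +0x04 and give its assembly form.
sll %r1, %r3

@+04  little-endian(b0 b0) = 0xb0b0
  top 6b → 0x2c → sll [RR]
  rd@[9:7]=0x1 ⇒ %r1
  rs@[6:4]=0x3 ⇒ %r3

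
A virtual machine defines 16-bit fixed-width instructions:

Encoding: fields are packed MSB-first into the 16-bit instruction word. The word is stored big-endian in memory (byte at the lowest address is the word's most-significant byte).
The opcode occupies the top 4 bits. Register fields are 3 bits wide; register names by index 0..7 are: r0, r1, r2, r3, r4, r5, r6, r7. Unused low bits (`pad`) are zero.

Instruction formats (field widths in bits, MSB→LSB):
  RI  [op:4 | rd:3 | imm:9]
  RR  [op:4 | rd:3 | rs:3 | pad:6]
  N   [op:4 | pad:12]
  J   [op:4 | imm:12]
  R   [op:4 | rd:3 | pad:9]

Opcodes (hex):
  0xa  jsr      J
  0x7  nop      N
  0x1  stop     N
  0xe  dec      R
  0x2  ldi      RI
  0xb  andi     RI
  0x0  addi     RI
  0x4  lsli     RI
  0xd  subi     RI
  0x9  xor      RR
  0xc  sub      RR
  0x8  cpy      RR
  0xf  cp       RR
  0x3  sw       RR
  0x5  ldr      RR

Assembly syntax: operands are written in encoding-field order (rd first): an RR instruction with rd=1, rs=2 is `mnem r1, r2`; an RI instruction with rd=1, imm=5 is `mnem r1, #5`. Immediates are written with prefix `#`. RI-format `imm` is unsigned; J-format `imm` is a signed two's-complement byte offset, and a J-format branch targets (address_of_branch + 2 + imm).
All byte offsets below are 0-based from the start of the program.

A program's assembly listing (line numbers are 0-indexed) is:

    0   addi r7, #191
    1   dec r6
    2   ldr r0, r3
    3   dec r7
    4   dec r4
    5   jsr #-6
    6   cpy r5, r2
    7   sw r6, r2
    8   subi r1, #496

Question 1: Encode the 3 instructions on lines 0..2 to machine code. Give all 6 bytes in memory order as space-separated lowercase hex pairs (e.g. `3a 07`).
0. addi fields op=0x0:4|rd=7:3|imm=191:9 → word 0ebfh → 0e bf
1. dec fields op=0xe:4|rd=6:3|pad=0:9 → word ec00h → ec 00
2. ldr fields op=0x5:4|rd=0:3|rs=3:3|pad=0:6 → word 50c0h → 50 c0

0e bf ec 00 50 c0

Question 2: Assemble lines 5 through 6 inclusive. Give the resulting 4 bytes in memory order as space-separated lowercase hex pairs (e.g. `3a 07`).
line 5 (jsr): pack op=0xa:4|imm=-6:12 = 0xaffa; big→ af fa
line 6 (cpy): pack op=0x8:4|rd=5:3|rs=2:3|pad=0:6 = 0x8a80; big→ 8a 80

af fa 8a 80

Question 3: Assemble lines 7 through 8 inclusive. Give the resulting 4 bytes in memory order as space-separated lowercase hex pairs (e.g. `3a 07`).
line 7 (sw): pack op=0x3:4|rd=6:3|rs=2:3|pad=0:6 = 0x3c80; big→ 3c 80
line 8 (subi): pack op=0xd:4|rd=1:3|imm=496:9 = 0xd3f0; big→ d3 f0

3c 80 d3 f0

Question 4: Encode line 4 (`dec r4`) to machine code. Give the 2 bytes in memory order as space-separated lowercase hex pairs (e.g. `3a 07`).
e8 00

4. dec fields op=0xe:4|rd=4:3|pad=0:9 → word e800h → e8 00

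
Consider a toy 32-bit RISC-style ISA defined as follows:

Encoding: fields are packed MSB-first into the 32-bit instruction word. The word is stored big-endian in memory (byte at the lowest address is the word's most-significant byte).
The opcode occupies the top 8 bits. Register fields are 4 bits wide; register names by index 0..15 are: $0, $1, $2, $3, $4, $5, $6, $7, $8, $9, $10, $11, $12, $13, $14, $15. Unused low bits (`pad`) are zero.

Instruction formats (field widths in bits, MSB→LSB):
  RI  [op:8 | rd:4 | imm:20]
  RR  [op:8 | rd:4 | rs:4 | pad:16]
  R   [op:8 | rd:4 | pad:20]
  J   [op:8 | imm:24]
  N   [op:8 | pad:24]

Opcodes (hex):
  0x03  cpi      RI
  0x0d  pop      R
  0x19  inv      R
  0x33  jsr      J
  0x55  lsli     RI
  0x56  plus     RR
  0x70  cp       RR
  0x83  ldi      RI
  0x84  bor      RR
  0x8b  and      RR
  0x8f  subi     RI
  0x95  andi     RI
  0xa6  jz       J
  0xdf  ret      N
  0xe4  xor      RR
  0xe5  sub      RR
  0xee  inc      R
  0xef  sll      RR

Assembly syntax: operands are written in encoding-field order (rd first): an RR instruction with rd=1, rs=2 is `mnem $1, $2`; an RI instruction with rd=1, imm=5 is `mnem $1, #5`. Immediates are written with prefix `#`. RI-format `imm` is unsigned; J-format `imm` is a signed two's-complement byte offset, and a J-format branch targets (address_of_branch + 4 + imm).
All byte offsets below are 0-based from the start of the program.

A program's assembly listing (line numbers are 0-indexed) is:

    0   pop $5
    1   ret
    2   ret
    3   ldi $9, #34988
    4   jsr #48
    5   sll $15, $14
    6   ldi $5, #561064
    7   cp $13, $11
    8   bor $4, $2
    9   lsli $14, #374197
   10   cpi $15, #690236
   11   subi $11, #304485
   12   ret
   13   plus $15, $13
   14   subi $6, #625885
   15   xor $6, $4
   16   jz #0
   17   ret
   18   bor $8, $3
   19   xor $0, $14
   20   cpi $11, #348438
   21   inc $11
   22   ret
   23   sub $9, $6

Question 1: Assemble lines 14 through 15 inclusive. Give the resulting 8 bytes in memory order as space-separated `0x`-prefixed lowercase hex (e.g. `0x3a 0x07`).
0x8f 0x69 0x8c 0xdd 0xe4 0x64 0x00 0x00

14. subi fields op=0x8f:8|rd=6:4|imm=625885:20 → word 8f698cddh → 8f 69 8c dd
15. xor fields op=0xe4:8|rd=6:4|rs=4:4|pad=0:16 → word e4640000h → e4 64 00 00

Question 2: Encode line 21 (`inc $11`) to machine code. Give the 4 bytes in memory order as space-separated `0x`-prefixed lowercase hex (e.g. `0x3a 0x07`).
line 21 (inc): pack op=0xee:8|rd=11:4|pad=0:20 = 0xeeb00000; big→ ee b0 00 00

0xee 0xb0 0x00 0x00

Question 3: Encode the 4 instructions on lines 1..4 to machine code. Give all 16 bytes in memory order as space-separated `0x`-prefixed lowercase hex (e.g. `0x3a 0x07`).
line 1 (ret): pack op=0xdf:8|pad=0:24 = 0xdf000000; big→ df 00 00 00
line 2 (ret): pack op=0xdf:8|pad=0:24 = 0xdf000000; big→ df 00 00 00
line 3 (ldi): pack op=0x83:8|rd=9:4|imm=34988:20 = 0x839088ac; big→ 83 90 88 ac
line 4 (jsr): pack op=0x33:8|imm=48:24 = 0x33000030; big→ 33 00 00 30

0xdf 0x00 0x00 0x00 0xdf 0x00 0x00 0x00 0x83 0x90 0x88 0xac 0x33 0x00 0x00 0x30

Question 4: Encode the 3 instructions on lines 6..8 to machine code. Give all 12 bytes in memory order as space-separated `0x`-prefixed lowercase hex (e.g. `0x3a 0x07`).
0x83 0x58 0x8f 0xa8 0x70 0xdb 0x00 0x00 0x84 0x42 0x00 0x00

6. ldi fields op=0x83:8|rd=5:4|imm=561064:20 → word 83588fa8h → 83 58 8f a8
7. cp fields op=0x70:8|rd=13:4|rs=11:4|pad=0:16 → word 70db0000h → 70 db 00 00
8. bor fields op=0x84:8|rd=4:4|rs=2:4|pad=0:16 → word 84420000h → 84 42 00 00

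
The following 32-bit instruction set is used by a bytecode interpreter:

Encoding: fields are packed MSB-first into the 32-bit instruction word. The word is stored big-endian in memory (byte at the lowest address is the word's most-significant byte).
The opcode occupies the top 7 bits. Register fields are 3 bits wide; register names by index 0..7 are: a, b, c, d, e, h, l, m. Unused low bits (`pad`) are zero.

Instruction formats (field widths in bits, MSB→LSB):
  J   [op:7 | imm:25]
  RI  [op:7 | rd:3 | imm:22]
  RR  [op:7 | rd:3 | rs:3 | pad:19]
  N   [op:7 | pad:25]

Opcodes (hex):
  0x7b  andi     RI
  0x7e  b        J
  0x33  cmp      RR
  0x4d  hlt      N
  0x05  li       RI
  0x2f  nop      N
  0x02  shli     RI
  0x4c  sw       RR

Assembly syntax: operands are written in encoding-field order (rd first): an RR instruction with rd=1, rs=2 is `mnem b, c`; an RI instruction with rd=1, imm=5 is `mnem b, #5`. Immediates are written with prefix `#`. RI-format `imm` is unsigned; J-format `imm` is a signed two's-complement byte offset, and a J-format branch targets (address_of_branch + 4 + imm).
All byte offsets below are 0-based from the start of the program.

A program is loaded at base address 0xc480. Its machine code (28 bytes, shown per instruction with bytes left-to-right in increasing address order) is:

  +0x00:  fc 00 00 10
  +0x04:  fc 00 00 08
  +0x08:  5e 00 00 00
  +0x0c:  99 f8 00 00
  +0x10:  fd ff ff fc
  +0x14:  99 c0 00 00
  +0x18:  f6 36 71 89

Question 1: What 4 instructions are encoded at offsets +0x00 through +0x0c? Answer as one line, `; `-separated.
+0x00: fc 00 00 10 ⇒ word 0xfc000010 (big)
  opcode bits[31:25]=0x7e: b/J
  imm: (w>>0)&0x1ffffff=0x10 → #16
+0x04: fc 00 00 08 ⇒ word 0xfc000008 (big)
  opcode bits[31:25]=0x7e: b/J
  imm: (w>>0)&0x1ffffff=0x8 → #8
+0x08: 5e 00 00 00 ⇒ word 0x5e000000 (big)
  opcode bits[31:25]=0x2f: nop/N
+0x0c: 99 f8 00 00 ⇒ word 0x99f80000 (big)
  opcode bits[31:25]=0x4c: sw/RR
  rd: (w>>22)&0x7=0x7 → m
  rs: (w>>19)&0x7=0x7 → m

b #16; b #8; nop; sw m, m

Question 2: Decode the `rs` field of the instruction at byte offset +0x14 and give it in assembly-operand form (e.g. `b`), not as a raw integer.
a

[14] 99 c0 00 00 → 0x99c00000
  opcode bits[31:25]=0x4c: sw/RR
  [24:22] rd=7 = m
  [21:19] rs=0 = a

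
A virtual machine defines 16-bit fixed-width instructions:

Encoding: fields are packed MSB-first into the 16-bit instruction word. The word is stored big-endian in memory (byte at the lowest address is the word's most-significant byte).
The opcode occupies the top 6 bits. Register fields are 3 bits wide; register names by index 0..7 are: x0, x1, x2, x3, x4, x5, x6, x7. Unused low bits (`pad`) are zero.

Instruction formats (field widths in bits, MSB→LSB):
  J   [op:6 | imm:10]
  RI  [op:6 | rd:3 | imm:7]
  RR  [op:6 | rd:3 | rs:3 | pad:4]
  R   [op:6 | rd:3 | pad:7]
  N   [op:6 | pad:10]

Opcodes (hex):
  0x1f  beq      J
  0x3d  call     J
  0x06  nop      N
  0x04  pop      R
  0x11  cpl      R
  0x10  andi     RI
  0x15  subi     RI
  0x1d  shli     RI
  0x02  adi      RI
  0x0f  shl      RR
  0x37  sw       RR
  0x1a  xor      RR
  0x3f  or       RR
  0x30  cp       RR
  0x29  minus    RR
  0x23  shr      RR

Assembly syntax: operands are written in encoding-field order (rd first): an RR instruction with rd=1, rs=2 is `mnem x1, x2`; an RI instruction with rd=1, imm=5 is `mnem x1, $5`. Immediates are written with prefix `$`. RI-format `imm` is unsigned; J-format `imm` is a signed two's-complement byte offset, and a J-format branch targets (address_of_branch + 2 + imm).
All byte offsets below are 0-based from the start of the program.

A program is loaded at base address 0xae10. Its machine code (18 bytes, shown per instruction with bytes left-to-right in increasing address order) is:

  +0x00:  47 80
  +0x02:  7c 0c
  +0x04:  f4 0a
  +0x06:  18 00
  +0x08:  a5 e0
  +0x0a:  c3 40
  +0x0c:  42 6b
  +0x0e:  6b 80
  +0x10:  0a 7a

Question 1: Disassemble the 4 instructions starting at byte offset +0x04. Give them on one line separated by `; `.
call $10; nop; minus x3, x6; cp x6, x4

off 0x04: read f4 0a as big → 0xf40a
  op=0xf40a>>10=0x3d ⇒ call (J)
  [9:0] imm=10 = $10
off 0x06: read 18 00 as big → 0x1800
  op=0x1800>>10=0x6 ⇒ nop (N)
off 0x08: read a5 e0 as big → 0xa5e0
  op=0xa5e0>>10=0x29 ⇒ minus (RR)
  [9:7] rd=3 = x3
  [6:4] rs=6 = x6
off 0x0a: read c3 40 as big → 0xc340
  op=0xc340>>10=0x30 ⇒ cp (RR)
  [9:7] rd=6 = x6
  [6:4] rs=4 = x4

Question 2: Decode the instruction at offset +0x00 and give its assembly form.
cpl x7

+0x00: 47 80 ⇒ word 0x4780 (big)
  top 6b → 0x11 → cpl [R]
  rd: (w>>7)&0x7=0x7 → x7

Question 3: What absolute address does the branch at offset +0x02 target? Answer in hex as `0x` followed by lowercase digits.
+0x02: 7c 0c ⇒ word 0x7c0c (big)
  opcode bits[15:10]=0x1f: beq/J
  [9:0] imm=12 = $12
  target = base 0xae10 + off 0x02 + 2 + imm 12 = 0xae20

0xae20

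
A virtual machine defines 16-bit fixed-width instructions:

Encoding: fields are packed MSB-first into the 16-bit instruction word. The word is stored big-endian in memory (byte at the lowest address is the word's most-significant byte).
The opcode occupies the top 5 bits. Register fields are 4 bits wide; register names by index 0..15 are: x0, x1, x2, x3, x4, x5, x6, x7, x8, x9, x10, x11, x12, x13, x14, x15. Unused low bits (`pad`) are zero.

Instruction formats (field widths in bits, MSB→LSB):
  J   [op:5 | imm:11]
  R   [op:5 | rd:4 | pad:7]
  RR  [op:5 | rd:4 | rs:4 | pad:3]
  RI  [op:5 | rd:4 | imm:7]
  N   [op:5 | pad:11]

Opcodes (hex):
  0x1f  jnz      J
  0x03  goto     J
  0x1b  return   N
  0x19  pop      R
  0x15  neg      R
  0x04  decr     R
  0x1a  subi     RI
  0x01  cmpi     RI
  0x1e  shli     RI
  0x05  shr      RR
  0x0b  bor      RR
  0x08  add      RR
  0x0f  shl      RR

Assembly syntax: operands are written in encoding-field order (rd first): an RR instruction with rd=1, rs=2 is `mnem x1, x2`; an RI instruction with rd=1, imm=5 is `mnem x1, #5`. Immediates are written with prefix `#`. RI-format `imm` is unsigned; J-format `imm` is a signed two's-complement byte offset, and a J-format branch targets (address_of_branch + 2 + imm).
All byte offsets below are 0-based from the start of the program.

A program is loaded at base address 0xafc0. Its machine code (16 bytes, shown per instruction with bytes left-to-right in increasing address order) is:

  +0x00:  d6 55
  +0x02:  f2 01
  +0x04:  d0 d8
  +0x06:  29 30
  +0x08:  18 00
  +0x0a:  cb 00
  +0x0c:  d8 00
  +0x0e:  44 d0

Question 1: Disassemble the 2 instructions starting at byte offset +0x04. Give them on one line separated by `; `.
subi x1, #88; shr x2, x6

+0x04: d0 d8 ⇒ word 0xd0d8 (big)
  top 5b → 0x1a → subi [RI]
  rd: (w>>7)&0xf=0x1 → x1
  imm: (w>>0)&0x7f=0x58 → #88
+0x06: 29 30 ⇒ word 0x2930 (big)
  top 5b → 0x5 → shr [RR]
  rd: (w>>7)&0xf=0x2 → x2
  rs: (w>>3)&0xf=0x6 → x6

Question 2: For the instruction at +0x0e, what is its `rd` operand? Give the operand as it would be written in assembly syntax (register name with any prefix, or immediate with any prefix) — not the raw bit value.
+0x0e: 44 d0 ⇒ word 0x44d0 (big)
  opcode bits[15:11]=0x8: add/RR
  [10:7] rd=9 = x9
  [6:3] rs=10 = x10

x9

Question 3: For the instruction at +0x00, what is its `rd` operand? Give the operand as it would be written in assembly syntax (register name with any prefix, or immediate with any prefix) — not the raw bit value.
x12

@+00  big-endian(d6 55) = 0xd655
  op=0xd655>>11=0x1a ⇒ subi (RI)
  rd: (w>>7)&0xf=0xc → x12
  imm: (w>>0)&0x7f=0x55 → #85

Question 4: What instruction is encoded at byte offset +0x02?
@+02  big-endian(f2 01) = 0xf201
  opcode bits[15:11]=0x1e: shli/RI
  rd@[10:7]=0x4 ⇒ x4
  imm@[6:0]=0x1 ⇒ #1

shli x4, #1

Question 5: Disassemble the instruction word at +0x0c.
return

off 0x0c: read d8 00 as big → 0xd800
  op=0xd800>>11=0x1b ⇒ return (N)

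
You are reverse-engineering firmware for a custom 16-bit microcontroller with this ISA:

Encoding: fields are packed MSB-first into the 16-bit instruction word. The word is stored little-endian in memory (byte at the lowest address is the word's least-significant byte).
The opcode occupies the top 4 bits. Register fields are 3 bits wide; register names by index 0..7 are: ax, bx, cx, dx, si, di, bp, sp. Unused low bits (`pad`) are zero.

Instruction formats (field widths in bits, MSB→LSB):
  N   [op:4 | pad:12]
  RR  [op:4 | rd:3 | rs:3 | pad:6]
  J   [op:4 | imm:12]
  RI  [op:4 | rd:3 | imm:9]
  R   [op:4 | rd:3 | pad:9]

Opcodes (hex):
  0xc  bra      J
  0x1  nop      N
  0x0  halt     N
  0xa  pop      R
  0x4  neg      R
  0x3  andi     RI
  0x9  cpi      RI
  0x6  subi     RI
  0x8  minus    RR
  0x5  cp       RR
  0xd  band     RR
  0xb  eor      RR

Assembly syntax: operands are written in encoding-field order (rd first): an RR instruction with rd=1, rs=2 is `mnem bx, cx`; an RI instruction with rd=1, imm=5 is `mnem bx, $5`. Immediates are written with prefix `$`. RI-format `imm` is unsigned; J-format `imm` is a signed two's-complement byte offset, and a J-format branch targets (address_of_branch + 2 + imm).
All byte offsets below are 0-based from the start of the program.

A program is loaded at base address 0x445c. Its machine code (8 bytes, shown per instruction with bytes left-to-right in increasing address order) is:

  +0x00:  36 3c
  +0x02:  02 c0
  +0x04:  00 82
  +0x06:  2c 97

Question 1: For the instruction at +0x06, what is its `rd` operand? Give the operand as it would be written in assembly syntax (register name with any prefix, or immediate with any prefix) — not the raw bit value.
dx

+0x06: 2c 97 ⇒ word 0x972c (little)
  op=0x972c>>12=0x9 ⇒ cpi (RI)
  [11:9] rd=3 = dx
  [8:0] imm=300 = $300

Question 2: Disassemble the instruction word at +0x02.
bra $2

+0x02: 02 c0 ⇒ word 0xc002 (little)
  top 4b → 0xc → bra [J]
  [11:0] imm=2 = $2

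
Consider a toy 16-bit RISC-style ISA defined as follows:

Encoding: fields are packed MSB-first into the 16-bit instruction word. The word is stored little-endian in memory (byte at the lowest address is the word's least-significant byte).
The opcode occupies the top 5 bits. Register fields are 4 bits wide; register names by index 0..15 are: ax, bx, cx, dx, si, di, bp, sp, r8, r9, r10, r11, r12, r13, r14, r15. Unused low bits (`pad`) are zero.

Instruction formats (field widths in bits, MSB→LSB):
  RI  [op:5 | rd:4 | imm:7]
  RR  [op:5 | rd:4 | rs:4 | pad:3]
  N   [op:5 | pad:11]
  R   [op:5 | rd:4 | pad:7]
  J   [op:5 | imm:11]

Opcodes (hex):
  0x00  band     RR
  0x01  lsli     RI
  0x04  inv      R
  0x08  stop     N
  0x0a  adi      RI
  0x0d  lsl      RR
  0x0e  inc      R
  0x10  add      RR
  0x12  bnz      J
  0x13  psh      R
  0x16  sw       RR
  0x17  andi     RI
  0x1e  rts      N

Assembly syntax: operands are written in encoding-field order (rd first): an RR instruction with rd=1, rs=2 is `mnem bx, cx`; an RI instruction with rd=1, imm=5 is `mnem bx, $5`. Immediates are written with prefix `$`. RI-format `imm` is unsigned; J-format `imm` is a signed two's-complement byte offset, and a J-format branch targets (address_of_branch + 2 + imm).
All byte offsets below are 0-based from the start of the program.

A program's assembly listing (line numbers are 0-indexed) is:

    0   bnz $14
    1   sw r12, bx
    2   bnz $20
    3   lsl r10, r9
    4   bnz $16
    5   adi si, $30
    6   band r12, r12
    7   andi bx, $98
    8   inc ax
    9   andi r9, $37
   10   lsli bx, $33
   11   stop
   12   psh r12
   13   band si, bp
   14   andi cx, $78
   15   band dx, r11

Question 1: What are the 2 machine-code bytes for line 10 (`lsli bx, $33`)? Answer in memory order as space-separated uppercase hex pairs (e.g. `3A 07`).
A1 08

10. lsli fields op=0x1:5|rd=1:4|imm=33:7 → word 08a1h → a1 08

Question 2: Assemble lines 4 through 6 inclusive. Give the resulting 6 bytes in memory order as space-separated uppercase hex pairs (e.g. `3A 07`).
L4: bnz op=0x12:5|imm=16:11 ⇒ 0x9010 ⇒ little 10 90
L5: adi op=0xa:5|rd=4:4|imm=30:7 ⇒ 0x521e ⇒ little 1e 52
L6: band op=0x0:5|rd=12:4|rs=12:4|pad=0:3 ⇒ 0x0660 ⇒ little 60 06

10 90 1E 52 60 06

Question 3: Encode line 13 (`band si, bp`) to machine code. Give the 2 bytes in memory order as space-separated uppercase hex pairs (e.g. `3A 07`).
30 02

13. band fields op=0x0:5|rd=4:4|rs=6:4|pad=0:3 → word 0230h → 30 02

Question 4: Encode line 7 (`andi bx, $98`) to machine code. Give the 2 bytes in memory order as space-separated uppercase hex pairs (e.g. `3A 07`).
E2 B8

L7: andi op=0x17:5|rd=1:4|imm=98:7 ⇒ 0xb8e2 ⇒ little e2 b8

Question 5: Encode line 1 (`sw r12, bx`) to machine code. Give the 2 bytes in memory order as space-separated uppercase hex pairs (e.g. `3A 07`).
08 B6

1. sw fields op=0x16:5|rd=12:4|rs=1:4|pad=0:3 → word b608h → 08 b6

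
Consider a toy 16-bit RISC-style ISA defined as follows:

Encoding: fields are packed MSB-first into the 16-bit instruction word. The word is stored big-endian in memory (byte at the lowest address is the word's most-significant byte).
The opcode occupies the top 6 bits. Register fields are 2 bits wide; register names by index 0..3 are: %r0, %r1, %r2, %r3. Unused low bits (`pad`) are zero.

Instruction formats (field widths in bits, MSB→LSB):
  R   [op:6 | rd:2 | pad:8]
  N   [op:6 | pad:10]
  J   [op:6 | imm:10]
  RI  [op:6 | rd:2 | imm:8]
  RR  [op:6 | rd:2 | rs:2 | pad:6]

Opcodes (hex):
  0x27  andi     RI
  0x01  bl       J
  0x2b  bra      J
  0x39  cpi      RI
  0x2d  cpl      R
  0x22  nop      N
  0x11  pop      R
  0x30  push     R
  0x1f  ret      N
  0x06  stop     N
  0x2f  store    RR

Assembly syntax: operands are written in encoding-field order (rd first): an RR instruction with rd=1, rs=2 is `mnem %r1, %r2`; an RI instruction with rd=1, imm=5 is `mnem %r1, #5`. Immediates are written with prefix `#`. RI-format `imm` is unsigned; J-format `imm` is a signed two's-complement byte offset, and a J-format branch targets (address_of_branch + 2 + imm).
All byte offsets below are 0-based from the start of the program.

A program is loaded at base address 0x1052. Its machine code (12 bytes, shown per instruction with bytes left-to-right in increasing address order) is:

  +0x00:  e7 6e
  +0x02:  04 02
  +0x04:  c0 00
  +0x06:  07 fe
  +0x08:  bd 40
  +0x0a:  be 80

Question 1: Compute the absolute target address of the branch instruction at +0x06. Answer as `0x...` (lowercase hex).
0x1058

+0x06: 07 fe ⇒ word 0x07fe (big)
  op=0x07fe>>10=0x1 ⇒ bl (J)
  imm: (w>>0)&0x3ff=0x3fe (s10→-2) → #-2
  target = base 0x1052 + off 0x06 + 2 + imm -2 = 0x1058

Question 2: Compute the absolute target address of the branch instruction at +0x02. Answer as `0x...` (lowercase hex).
0x1058

off 0x02: read 04 02 as big → 0x0402
  opcode bits[15:10]=0x1: bl/J
  imm@[9:0]=0x2 ⇒ #2
  target = base 0x1052 + off 0x02 + 2 + imm 2 = 0x1058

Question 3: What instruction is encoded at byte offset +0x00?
cpi %r3, #110

[00] e7 6e → 0xe76e
  op=0xe76e>>10=0x39 ⇒ cpi (RI)
  rd: (w>>8)&0x3=0x3 → %r3
  imm: (w>>0)&0xff=0x6e → #110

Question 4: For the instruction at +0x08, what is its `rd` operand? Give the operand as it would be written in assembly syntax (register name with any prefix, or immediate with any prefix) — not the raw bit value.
off 0x08: read bd 40 as big → 0xbd40
  opcode bits[15:10]=0x2f: store/RR
  rd: (w>>8)&0x3=0x1 → %r1
  rs: (w>>6)&0x3=0x1 → %r1

%r1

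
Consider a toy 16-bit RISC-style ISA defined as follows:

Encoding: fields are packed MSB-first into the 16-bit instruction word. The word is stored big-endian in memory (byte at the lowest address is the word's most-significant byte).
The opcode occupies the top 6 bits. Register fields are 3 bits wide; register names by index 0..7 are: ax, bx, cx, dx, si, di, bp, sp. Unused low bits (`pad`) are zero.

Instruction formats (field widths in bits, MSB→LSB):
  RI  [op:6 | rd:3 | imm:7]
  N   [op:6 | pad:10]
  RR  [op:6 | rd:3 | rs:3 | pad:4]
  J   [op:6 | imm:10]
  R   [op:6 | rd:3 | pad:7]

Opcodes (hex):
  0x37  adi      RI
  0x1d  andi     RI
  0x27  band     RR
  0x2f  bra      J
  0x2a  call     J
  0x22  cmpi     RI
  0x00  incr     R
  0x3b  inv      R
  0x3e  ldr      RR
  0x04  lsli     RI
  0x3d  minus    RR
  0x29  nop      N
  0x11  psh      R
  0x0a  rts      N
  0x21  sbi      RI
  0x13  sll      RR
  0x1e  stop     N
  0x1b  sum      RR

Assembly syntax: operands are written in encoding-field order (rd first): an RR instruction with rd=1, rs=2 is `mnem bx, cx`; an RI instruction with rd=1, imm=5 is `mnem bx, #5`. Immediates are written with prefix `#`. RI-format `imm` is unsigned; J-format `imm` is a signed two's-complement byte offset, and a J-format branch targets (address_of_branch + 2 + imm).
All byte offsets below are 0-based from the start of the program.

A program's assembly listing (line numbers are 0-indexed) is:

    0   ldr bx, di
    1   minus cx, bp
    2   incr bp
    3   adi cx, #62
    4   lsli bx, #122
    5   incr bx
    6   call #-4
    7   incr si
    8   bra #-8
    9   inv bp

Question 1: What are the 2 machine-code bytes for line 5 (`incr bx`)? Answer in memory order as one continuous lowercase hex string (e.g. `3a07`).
5. incr fields op=0x0:6|rd=1:3|pad=0:7 → word 0080h → 00 80

0080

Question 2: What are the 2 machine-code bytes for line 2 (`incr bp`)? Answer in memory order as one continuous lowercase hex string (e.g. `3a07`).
2. incr fields op=0x0:6|rd=6:3|pad=0:7 → word 0300h → 03 00

0300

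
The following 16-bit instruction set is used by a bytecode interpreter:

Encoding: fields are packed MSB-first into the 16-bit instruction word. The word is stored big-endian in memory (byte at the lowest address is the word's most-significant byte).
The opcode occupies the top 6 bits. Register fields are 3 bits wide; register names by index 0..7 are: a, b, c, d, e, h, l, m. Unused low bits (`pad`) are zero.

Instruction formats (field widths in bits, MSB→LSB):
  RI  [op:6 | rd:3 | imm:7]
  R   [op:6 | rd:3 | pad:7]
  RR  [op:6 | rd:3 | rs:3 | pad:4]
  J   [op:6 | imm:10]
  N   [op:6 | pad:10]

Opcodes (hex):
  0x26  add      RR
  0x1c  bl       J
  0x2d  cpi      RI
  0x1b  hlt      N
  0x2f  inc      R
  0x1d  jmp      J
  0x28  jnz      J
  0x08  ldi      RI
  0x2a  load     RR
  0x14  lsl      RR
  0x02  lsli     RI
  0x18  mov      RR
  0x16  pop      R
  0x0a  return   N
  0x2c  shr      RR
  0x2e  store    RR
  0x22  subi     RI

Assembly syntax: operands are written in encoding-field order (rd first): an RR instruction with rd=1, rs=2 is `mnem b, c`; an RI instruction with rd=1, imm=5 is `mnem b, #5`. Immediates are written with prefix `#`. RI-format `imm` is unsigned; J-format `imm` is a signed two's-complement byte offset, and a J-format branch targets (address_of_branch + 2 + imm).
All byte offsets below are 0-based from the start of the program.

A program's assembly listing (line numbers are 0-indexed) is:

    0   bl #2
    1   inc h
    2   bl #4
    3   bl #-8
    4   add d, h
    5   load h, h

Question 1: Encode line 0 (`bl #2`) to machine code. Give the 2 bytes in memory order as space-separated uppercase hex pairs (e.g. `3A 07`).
line 0 (bl): pack op=0x1c:6|imm=2:10 = 0x7002; big→ 70 02

70 02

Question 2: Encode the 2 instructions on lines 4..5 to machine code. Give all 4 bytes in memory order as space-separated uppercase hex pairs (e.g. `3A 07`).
line 4 (add): pack op=0x26:6|rd=3:3|rs=5:3|pad=0:4 = 0x99d0; big→ 99 d0
line 5 (load): pack op=0x2a:6|rd=5:3|rs=5:3|pad=0:4 = 0xaad0; big→ aa d0

99 D0 AA D0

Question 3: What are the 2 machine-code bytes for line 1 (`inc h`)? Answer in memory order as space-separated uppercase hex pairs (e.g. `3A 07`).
BE 80

L1: inc op=0x2f:6|rd=5:3|pad=0:7 ⇒ 0xbe80 ⇒ big be 80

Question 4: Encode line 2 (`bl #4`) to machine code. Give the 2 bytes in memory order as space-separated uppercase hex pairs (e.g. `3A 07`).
2. bl fields op=0x1c:6|imm=4:10 → word 7004h → 70 04

70 04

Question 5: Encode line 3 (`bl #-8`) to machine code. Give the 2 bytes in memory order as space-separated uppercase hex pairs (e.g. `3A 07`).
3. bl fields op=0x1c:6|imm=-8:10 → word 73f8h → 73 f8

73 F8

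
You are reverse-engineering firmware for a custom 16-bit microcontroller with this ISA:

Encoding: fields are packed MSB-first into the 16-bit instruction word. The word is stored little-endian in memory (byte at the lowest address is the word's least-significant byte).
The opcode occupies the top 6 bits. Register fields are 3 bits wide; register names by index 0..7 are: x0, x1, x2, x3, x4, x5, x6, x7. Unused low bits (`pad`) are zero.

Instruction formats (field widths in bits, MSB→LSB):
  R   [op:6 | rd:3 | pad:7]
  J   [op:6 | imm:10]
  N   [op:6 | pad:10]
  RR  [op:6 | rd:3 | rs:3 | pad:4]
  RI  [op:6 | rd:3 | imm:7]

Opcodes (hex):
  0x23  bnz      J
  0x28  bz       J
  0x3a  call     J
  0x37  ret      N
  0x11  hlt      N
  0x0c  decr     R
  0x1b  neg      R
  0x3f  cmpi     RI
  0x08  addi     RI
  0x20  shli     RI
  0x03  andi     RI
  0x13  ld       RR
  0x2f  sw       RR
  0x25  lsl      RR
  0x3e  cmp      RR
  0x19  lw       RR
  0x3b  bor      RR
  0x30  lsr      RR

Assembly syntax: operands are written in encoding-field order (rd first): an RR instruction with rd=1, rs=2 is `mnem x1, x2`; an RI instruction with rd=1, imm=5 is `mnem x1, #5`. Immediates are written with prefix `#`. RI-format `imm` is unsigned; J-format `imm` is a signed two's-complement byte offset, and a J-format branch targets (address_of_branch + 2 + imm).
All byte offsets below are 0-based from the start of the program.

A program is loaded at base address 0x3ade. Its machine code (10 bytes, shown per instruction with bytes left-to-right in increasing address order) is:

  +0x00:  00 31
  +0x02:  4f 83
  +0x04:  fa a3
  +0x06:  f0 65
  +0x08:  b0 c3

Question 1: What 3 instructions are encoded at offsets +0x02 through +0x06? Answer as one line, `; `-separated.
shli x6, #79; bz #-6; lw x3, x7

[02] 4f 83 → 0x834f
  top 6b → 0x20 → shli [RI]
  rd: (w>>7)&0x7=0x6 → x6
  imm: (w>>0)&0x7f=0x4f → #79
[04] fa a3 → 0xa3fa
  top 6b → 0x28 → bz [J]
  imm: (w>>0)&0x3ff=0x3fa (s10→-6) → #-6
[06] f0 65 → 0x65f0
  top 6b → 0x19 → lw [RR]
  rd: (w>>7)&0x7=0x3 → x3
  rs: (w>>4)&0x7=0x7 → x7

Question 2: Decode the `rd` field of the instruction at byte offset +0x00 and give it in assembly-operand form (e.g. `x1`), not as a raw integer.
[00] 00 31 → 0x3100
  op=0x3100>>10=0xc ⇒ decr (R)
  rd: (w>>7)&0x7=0x2 → x2

x2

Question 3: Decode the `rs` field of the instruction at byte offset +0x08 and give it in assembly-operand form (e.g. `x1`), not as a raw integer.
x3

+0x08: b0 c3 ⇒ word 0xc3b0 (little)
  op=0xc3b0>>10=0x30 ⇒ lsr (RR)
  [9:7] rd=7 = x7
  [6:4] rs=3 = x3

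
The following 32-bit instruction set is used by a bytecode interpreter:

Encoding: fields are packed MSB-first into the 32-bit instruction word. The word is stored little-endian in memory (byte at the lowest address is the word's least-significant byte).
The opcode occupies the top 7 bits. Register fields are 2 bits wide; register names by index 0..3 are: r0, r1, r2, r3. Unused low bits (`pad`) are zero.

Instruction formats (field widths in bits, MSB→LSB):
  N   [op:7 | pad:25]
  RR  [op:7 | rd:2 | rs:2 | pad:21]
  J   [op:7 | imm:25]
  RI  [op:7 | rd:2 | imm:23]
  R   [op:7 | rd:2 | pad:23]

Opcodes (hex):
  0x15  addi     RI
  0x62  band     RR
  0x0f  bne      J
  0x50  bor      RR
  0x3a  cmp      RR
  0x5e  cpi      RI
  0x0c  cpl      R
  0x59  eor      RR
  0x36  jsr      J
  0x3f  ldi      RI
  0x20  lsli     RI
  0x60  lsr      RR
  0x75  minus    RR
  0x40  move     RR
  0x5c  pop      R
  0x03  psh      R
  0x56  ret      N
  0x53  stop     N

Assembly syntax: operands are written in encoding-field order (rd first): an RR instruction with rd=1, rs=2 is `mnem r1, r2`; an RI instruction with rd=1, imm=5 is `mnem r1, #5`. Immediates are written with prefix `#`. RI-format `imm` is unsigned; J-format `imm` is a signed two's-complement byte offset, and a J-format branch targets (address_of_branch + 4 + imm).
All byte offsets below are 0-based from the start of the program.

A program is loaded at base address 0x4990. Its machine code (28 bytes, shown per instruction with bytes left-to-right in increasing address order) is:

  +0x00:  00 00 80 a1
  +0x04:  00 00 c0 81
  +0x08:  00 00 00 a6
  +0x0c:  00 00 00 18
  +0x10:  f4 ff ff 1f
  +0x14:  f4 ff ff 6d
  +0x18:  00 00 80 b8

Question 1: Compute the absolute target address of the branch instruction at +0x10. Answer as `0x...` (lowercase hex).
0x4998

[10] f4 ff ff 1f → 0x1ffffff4
  op=0x1ffffff4>>25=0xf ⇒ bne (J)
  [24:0] imm=33554420 (s25→-12) = #-12
  target = base 0x4990 + off 0x10 + 4 + imm -12 = 0x4998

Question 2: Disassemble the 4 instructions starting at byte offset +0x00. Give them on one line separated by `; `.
bor r3, r0; move r3, r2; stop; cpl r0

off 0x00: read 00 00 80 a1 as little → 0xa1800000
  opcode bits[31:25]=0x50: bor/RR
  rd@[24:23]=0x3 ⇒ r3
  rs@[22:21]=0x0 ⇒ r0
off 0x04: read 00 00 c0 81 as little → 0x81c00000
  opcode bits[31:25]=0x40: move/RR
  rd@[24:23]=0x3 ⇒ r3
  rs@[22:21]=0x2 ⇒ r2
off 0x08: read 00 00 00 a6 as little → 0xa6000000
  opcode bits[31:25]=0x53: stop/N
off 0x0c: read 00 00 00 18 as little → 0x18000000
  opcode bits[31:25]=0xc: cpl/R
  rd@[24:23]=0x0 ⇒ r0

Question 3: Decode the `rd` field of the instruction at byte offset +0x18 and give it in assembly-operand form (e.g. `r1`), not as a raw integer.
@+18  little-endian(00 00 80 b8) = 0xb8800000
  top 7b → 0x5c → pop [R]
  [24:23] rd=1 = r1

r1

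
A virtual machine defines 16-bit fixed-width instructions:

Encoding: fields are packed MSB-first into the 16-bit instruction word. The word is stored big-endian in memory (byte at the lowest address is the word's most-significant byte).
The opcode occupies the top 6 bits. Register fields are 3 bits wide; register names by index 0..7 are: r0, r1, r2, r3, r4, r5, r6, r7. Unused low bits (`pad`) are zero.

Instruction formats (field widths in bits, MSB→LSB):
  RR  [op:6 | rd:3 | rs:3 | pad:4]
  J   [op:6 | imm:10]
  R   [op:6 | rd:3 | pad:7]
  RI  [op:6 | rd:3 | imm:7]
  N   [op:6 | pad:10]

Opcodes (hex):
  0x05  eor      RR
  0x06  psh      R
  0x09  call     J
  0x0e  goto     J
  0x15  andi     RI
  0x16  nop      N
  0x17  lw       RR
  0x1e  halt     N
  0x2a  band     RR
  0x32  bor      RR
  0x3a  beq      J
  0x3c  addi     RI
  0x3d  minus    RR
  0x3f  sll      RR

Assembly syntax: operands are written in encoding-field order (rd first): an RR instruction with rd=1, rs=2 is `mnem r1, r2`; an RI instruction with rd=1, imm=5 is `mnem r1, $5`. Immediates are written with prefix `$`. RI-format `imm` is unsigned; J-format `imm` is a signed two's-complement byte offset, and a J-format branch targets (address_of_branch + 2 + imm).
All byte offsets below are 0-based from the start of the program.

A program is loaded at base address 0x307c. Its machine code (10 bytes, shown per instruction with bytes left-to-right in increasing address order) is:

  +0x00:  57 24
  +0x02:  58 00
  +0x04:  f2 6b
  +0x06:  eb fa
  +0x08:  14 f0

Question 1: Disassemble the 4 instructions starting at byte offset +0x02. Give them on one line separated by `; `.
off 0x02: read 58 00 as big → 0x5800
  op=0x5800>>10=0x16 ⇒ nop (N)
off 0x04: read f2 6b as big → 0xf26b
  op=0xf26b>>10=0x3c ⇒ addi (RI)
  [9:7] rd=4 = r4
  [6:0] imm=107 = $107
off 0x06: read eb fa as big → 0xebfa
  op=0xebfa>>10=0x3a ⇒ beq (J)
  [9:0] imm=1018 (s10→-6) = $-6
off 0x08: read 14 f0 as big → 0x14f0
  op=0x14f0>>10=0x5 ⇒ eor (RR)
  [9:7] rd=1 = r1
  [6:4] rs=7 = r7

nop; addi r4, $107; beq $-6; eor r1, r7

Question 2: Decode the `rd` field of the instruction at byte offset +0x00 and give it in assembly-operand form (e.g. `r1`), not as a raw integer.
+0x00: 57 24 ⇒ word 0x5724 (big)
  top 6b → 0x15 → andi [RI]
  [9:7] rd=6 = r6
  [6:0] imm=36 = $36

r6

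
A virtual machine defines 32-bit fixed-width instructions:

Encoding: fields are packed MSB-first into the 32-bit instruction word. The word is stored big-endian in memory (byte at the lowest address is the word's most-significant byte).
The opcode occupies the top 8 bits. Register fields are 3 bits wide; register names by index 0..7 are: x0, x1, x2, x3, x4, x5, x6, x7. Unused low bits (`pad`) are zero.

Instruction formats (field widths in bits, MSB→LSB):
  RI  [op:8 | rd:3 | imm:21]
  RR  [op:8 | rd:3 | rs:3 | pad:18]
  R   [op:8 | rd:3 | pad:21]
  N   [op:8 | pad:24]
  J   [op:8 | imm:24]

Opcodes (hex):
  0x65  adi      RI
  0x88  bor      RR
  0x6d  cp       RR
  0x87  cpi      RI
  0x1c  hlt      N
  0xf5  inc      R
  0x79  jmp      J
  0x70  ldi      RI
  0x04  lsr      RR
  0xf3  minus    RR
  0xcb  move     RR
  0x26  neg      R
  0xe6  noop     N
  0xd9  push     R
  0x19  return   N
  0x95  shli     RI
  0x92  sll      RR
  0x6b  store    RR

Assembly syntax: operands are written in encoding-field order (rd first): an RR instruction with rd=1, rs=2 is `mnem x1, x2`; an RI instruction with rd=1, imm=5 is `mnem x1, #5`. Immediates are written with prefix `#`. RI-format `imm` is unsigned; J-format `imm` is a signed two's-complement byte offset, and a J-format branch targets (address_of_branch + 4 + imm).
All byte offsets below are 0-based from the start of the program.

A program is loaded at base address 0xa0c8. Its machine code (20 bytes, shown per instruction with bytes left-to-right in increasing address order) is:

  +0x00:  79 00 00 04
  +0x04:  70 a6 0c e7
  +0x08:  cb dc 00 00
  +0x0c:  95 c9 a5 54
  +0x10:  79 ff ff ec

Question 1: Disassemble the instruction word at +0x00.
jmp #4

off 0x00: read 79 00 00 04 as big → 0x79000004
  top 8b → 0x79 → jmp [J]
  imm: (w>>0)&0xffffff=0x4 → #4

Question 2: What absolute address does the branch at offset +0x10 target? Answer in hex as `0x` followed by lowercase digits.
[10] 79 ff ff ec → 0x79ffffec
  opcode bits[31:24]=0x79: jmp/J
  imm: (w>>0)&0xffffff=0xffffec (s24→-20) → #-20
  target = base 0xa0c8 + off 0x10 + 4 + imm -20 = 0xa0c8

0xa0c8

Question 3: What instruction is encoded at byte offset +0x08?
[08] cb dc 00 00 → 0xcbdc0000
  opcode bits[31:24]=0xcb: move/RR
  rd: (w>>21)&0x7=0x6 → x6
  rs: (w>>18)&0x7=0x7 → x7

move x6, x7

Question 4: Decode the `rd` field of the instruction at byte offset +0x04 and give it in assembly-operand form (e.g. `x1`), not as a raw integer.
x5

off 0x04: read 70 a6 0c e7 as big → 0x70a60ce7
  top 8b → 0x70 → ldi [RI]
  [23:21] rd=5 = x5
  [20:0] imm=396519 = #396519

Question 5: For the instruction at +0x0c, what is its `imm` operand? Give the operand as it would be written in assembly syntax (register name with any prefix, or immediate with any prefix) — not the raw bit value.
#632148

+0x0c: 95 c9 a5 54 ⇒ word 0x95c9a554 (big)
  op=0x95c9a554>>24=0x95 ⇒ shli (RI)
  rd: (w>>21)&0x7=0x6 → x6
  imm: (w>>0)&0x1fffff=0x9a554 → #632148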